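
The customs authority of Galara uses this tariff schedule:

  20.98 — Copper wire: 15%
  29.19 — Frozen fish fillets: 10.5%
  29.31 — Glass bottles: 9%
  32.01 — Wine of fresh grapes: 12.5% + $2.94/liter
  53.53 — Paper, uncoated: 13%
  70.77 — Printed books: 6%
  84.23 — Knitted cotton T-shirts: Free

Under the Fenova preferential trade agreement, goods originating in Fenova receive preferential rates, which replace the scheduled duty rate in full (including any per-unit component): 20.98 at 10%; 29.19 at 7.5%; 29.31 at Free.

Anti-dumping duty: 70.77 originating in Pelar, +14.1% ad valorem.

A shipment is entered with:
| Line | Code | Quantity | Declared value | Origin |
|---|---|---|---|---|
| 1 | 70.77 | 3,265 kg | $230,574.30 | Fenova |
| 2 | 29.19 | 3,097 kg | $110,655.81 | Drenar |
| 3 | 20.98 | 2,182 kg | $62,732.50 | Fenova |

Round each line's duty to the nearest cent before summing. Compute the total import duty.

Line 1 (70.77, Fenova, 3,265 kg, $230,574.30):
Base rate for 70.77 is 6%.
Origin Fenova is the FTA partner but 70.77 is not on the preference list; base rate stands.
The additional-duty order on 70.77 targets Pelar, not Fenova; it does not apply.
Duty = $230,574.30 × 6% = $13,834.46.
Line 2 (29.19, Drenar, 3,097 kg, $110,655.81):
Base rate for 29.19 is 10.5%.
29.19 has an FTA preferential rate, but origin Drenar is not Fenova; base rate stands.
Duty = $110,655.81 × 10.5% = $11,618.86.
Line 3 (20.98, Fenova, 2,182 kg, $62,732.50):
Base rate for 20.98 is 15%.
Origin Fenova qualifies under the Galara–Fenova agreement and 20.98 is covered: preferential rate 10% applies instead.
Duty = $62,732.50 × 10% = $6,273.25.
Total = $13,834.46 + $11,618.86 + $6,273.25 = $31,726.57.

$31,726.57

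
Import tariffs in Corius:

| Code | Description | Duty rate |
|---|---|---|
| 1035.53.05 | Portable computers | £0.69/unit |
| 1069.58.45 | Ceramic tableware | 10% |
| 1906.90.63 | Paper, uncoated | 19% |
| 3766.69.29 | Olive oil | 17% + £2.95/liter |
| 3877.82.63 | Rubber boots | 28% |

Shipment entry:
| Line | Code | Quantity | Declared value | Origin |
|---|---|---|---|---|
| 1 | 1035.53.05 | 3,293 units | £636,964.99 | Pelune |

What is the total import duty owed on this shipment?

Line 1 (1035.53.05, Pelune, 3,293 units, £636,964.99):
Base rate for 1035.53.05 is £0.69/unit.
Duty = 3,293 × £0.69 = £2,272.17.

£2,272.17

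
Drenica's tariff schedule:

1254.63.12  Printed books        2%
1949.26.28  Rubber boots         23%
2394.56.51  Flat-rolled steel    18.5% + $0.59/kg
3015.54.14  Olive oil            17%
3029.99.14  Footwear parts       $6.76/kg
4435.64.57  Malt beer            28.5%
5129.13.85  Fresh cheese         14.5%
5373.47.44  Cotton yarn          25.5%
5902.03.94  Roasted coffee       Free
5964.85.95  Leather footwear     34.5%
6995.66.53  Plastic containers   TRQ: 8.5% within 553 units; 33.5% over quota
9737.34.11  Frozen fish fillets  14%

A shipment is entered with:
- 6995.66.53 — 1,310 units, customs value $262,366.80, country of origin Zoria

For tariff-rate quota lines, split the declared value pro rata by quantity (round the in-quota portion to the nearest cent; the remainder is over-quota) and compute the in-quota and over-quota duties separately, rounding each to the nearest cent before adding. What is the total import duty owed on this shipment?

Line 1 (6995.66.53, Zoria, 1,310 units, $262,366.80):
Code 6995.66.53 is under a tariff-rate quota (threshold 553 units). In-quota: 553 units at 8.5%; over-quota: 757 units at 33.5%.
Pro-rata value split: in-quota = $262,366.80 × 553/1,310 = $110,754.84; over-quota = $262,366.80 − $110,754.84 = $151,611.96.
In-quota duty = $110,754.84 × 8.5% = $9,414.16. Over-quota duty = $151,611.96 × 33.5% = $50,790.01.
Line duty = $9,414.16 + $50,790.01 = $60,204.17.

$60,204.17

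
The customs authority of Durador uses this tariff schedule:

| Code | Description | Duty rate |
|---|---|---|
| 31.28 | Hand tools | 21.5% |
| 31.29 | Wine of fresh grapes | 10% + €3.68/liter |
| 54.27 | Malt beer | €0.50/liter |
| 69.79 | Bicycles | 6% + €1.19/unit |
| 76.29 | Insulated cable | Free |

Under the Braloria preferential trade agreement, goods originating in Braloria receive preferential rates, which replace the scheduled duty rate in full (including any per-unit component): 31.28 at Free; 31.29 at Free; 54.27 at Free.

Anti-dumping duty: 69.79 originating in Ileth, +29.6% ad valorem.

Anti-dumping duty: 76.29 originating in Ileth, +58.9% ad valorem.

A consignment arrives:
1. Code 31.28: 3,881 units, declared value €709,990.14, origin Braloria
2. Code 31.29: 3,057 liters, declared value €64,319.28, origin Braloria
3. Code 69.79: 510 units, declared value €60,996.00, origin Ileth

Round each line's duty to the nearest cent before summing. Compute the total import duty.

Line 1 (31.28, Braloria, 3,881 units, €709,990.14):
Base rate for 31.28 is 21.5%.
Origin Braloria qualifies under the Durador–Braloria agreement and 31.28 is covered: preferential rate Free applies instead.
Duty = €709,990.14 × 0% = €0.00.
Line 2 (31.29, Braloria, 3,057 liters, €64,319.28):
Base rate for 31.29 is 10% + €3.68/liter.
Origin Braloria qualifies under the Durador–Braloria agreement and 31.29 is covered: preferential rate Free applies instead.
Duty = €64,319.28 × 0% = €0.00.
Line 3 (69.79, Ileth, 510 units, €60,996.00):
Base rate for 69.79 is 6% + €1.19/unit.
Additional duty on 69.79 from Ileth: +29.6%. Applied ad valorem rate: 6% + 29.6% = 35.6%.
Duty = €60,996.00 × 35.6% + 510 × €1.19 = €22,321.48.
Total = €0.00 + €0.00 + €22,321.48 = €22,321.48.

€22,321.48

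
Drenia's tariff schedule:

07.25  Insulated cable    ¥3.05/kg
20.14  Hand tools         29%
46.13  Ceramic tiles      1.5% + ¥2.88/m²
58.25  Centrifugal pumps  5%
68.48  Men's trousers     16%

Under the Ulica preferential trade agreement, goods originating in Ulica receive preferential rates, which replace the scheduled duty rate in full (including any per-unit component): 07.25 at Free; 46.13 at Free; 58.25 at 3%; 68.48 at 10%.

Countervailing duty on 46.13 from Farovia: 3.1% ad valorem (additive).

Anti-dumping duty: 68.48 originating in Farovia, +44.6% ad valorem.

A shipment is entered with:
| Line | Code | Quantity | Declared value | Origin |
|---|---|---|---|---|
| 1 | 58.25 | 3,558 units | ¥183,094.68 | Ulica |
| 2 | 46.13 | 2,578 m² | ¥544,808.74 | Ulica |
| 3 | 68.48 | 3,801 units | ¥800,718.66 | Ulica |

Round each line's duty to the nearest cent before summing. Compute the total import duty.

Line 1 (58.25, Ulica, 3,558 units, ¥183,094.68):
Base rate for 58.25 is 5%.
Origin Ulica qualifies under the Drenia–Ulica agreement and 58.25 is covered: preferential rate 3% applies instead.
Duty = ¥183,094.68 × 3% = ¥5,492.84.
Line 2 (46.13, Ulica, 2,578 m², ¥544,808.74):
Base rate for 46.13 is 1.5% + ¥2.88/m².
Origin Ulica qualifies under the Drenia–Ulica agreement and 46.13 is covered: preferential rate Free applies instead.
The additional-duty order on 46.13 targets Farovia, not Ulica; it does not apply.
Duty = ¥544,808.74 × 0% = ¥0.00.
Line 3 (68.48, Ulica, 3,801 units, ¥800,718.66):
Base rate for 68.48 is 16%.
Origin Ulica qualifies under the Drenia–Ulica agreement and 68.48 is covered: preferential rate 10% applies instead.
The additional-duty order on 68.48 targets Farovia, not Ulica; it does not apply.
Duty = ¥800,718.66 × 10% = ¥80,071.87.
Total = ¥5,492.84 + ¥0.00 + ¥80,071.87 = ¥85,564.71.

¥85,564.71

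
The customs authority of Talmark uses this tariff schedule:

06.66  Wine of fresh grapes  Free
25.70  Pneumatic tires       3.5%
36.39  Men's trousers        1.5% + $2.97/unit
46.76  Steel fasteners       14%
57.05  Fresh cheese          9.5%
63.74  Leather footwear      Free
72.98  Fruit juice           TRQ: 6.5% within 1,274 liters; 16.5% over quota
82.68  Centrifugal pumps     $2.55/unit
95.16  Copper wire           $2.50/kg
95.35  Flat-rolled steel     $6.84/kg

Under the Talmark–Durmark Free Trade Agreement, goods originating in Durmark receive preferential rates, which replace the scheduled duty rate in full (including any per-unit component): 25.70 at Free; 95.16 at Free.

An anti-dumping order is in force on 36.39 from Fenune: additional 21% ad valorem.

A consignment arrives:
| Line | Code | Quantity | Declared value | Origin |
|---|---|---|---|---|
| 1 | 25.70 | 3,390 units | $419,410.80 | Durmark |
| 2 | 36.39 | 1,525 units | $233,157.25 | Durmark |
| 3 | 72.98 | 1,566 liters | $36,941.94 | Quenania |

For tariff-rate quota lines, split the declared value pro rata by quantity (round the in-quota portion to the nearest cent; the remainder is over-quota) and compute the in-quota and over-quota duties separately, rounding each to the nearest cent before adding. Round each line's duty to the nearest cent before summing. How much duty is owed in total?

Line 1 (25.70, Durmark, 3,390 units, $419,410.80):
Base rate for 25.70 is 3.5%.
Origin Durmark qualifies under the Talmark–Durmark agreement and 25.70 is covered: preferential rate Free applies instead.
Duty = $419,410.80 × 0% = $0.00.
Line 2 (36.39, Durmark, 1,525 units, $233,157.25):
Base rate for 36.39 is 1.5% + $2.97/unit.
Origin Durmark is the FTA partner but 36.39 is not on the preference list; base rate stands.
The additional-duty order on 36.39 targets Fenune, not Durmark; it does not apply.
Duty = $233,157.25 × 1.5% + 1,525 × $2.97 = $8,026.61.
Line 3 (72.98, Quenania, 1,566 liters, $36,941.94):
Code 72.98 is under a tariff-rate quota (threshold 1,274 liters). In-quota: 1,274 liters at 6.5%; over-quota: 292 liters at 16.5%.
Pro-rata value split: in-quota = $36,941.94 × 1,274/1,566 = $30,053.66; over-quota = $36,941.94 − $30,053.66 = $6,888.28.
In-quota duty = $30,053.66 × 6.5% = $1,953.49. Over-quota duty = $6,888.28 × 16.5% = $1,136.57.
Line duty = $1,953.49 + $1,136.57 = $3,090.06.
Total = $0.00 + $8,026.61 + $3,090.06 = $11,116.67.

$11,116.67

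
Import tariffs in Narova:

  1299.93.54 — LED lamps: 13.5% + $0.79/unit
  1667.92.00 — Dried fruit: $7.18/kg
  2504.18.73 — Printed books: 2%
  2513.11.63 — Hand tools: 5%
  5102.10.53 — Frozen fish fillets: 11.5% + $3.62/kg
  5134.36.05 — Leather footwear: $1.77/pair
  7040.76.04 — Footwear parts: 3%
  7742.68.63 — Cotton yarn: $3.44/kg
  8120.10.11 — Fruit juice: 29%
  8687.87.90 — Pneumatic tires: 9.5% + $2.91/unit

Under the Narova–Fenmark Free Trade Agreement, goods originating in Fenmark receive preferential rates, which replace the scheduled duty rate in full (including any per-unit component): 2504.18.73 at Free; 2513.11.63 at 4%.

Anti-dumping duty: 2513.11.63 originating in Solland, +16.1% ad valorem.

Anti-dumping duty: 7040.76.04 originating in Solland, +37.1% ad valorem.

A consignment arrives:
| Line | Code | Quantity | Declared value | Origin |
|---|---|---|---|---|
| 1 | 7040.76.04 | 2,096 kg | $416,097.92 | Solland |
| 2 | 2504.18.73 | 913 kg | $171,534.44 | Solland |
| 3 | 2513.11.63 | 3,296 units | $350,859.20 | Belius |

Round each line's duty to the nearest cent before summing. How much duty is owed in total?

$187,828.92

Line 1 (7040.76.04, Solland, 2,096 kg, $416,097.92):
Base rate for 7040.76.04 is 3%.
Additional duty on 7040.76.04 from Solland: +37.1%. Applied ad valorem rate: 3% + 37.1% = 40.1%.
Duty = $416,097.92 × 40.1% = $166,855.27.
Line 2 (2504.18.73, Solland, 913 kg, $171,534.44):
Base rate for 2504.18.73 is 2%.
2504.18.73 has an FTA preferential rate, but origin Solland is not Fenmark; base rate stands.
Duty = $171,534.44 × 2% = $3,430.69.
Line 3 (2513.11.63, Belius, 3,296 units, $350,859.20):
Base rate for 2513.11.63 is 5%.
2513.11.63 has an FTA preferential rate, but origin Belius is not Fenmark; base rate stands.
The additional-duty order on 2513.11.63 targets Solland, not Belius; it does not apply.
Duty = $350,859.20 × 5% = $17,542.96.
Total = $166,855.27 + $3,430.69 + $17,542.96 = $187,828.92.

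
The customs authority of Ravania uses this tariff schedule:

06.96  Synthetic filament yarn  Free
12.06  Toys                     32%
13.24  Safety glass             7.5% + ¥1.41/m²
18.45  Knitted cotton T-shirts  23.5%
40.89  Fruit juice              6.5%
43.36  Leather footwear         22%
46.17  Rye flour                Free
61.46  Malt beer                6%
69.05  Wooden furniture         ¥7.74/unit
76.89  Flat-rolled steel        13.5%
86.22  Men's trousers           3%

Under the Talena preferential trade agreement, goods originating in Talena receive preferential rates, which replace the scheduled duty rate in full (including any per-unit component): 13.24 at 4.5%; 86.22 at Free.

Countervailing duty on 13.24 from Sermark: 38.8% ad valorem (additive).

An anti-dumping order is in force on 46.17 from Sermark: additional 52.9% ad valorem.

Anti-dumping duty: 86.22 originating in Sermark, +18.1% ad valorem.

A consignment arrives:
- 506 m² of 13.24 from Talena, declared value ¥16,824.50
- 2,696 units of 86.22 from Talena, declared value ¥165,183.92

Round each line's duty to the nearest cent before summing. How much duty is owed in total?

¥757.10

Line 1 (13.24, Talena, 506 m², ¥16,824.50):
Base rate for 13.24 is 7.5% + ¥1.41/m².
Origin Talena qualifies under the Ravania–Talena agreement and 13.24 is covered: preferential rate 4.5% applies instead.
The additional-duty order on 13.24 targets Sermark, not Talena; it does not apply.
Duty = ¥16,824.50 × 4.5% = ¥757.10.
Line 2 (86.22, Talena, 2,696 units, ¥165,183.92):
Base rate for 86.22 is 3%.
Origin Talena qualifies under the Ravania–Talena agreement and 86.22 is covered: preferential rate Free applies instead.
The additional-duty order on 86.22 targets Sermark, not Talena; it does not apply.
Duty = ¥165,183.92 × 0% = ¥0.00.
Total = ¥757.10 + ¥0.00 = ¥757.10.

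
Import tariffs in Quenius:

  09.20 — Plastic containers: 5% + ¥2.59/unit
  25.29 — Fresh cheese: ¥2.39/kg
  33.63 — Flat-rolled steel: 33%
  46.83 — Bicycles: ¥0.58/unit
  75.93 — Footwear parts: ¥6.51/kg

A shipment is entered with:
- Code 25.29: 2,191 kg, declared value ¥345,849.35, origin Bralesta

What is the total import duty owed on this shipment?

Line 1 (25.29, Bralesta, 2,191 kg, ¥345,849.35):
Base rate for 25.29 is ¥2.39/kg.
Duty = 2,191 × ¥2.39 = ¥5,236.49.

¥5,236.49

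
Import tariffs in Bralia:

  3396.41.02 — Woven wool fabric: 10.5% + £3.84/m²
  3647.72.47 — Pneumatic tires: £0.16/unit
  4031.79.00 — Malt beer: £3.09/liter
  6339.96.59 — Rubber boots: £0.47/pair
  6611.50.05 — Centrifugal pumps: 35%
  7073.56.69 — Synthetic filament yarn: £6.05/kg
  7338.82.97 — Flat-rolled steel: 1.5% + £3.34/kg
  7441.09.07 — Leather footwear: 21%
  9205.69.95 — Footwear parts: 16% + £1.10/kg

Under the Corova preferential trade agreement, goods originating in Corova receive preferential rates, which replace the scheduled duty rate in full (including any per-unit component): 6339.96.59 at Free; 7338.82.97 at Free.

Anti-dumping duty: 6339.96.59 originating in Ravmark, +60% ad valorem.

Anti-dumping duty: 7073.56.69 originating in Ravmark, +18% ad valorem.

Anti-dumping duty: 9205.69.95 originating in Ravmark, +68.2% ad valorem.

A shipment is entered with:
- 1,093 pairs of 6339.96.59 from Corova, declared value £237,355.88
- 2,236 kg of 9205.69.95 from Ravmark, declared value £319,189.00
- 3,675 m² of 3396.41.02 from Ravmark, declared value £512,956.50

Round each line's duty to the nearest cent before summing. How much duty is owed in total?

£339,189.17

Line 1 (6339.96.59, Corova, 1,093 pairs, £237,355.88):
Base rate for 6339.96.59 is £0.47/pair.
Origin Corova qualifies under the Bralia–Corova agreement and 6339.96.59 is covered: preferential rate Free applies instead.
The additional-duty order on 6339.96.59 targets Ravmark, not Corova; it does not apply.
Duty = £237,355.88 × 0% = £0.00.
Line 2 (9205.69.95, Ravmark, 2,236 kg, £319,189.00):
Base rate for 9205.69.95 is 16% + £1.10/kg.
Additional duty on 9205.69.95 from Ravmark: +68.2%. Applied ad valorem rate: 16% + 68.2% = 84.2%.
Duty = £319,189.00 × 84.2% + 2,236 × £1.10 = £271,216.74.
Line 3 (3396.41.02, Ravmark, 3,675 m², £512,956.50):
Base rate for 3396.41.02 is 10.5% + £3.84/m².
Duty = £512,956.50 × 10.5% + 3,675 × £3.84 = £67,972.43.
Total = £0.00 + £271,216.74 + £67,972.43 = £339,189.17.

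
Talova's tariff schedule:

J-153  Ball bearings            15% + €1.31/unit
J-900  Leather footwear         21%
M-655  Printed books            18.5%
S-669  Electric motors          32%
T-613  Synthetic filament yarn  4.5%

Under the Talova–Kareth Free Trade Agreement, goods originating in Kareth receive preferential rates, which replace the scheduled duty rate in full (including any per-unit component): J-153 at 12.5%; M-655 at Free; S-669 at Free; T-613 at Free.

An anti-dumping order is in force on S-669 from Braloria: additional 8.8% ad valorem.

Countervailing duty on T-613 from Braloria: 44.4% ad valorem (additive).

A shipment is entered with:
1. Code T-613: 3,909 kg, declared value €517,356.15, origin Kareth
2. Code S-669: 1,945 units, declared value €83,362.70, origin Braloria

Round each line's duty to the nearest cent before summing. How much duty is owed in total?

€34,011.98

Line 1 (T-613, Kareth, 3,909 kg, €517,356.15):
Base rate for T-613 is 4.5%.
Origin Kareth qualifies under the Talova–Kareth agreement and T-613 is covered: preferential rate Free applies instead.
The additional-duty order on T-613 targets Braloria, not Kareth; it does not apply.
Duty = €517,356.15 × 0% = €0.00.
Line 2 (S-669, Braloria, 1,945 units, €83,362.70):
Base rate for S-669 is 32%.
S-669 has an FTA preferential rate, but origin Braloria is not Kareth; base rate stands.
Additional duty on S-669 from Braloria: +8.8%. Applied ad valorem rate: 32% + 8.8% = 40.8%.
Duty = €83,362.70 × 40.8% = €34,011.98.
Total = €0.00 + €34,011.98 = €34,011.98.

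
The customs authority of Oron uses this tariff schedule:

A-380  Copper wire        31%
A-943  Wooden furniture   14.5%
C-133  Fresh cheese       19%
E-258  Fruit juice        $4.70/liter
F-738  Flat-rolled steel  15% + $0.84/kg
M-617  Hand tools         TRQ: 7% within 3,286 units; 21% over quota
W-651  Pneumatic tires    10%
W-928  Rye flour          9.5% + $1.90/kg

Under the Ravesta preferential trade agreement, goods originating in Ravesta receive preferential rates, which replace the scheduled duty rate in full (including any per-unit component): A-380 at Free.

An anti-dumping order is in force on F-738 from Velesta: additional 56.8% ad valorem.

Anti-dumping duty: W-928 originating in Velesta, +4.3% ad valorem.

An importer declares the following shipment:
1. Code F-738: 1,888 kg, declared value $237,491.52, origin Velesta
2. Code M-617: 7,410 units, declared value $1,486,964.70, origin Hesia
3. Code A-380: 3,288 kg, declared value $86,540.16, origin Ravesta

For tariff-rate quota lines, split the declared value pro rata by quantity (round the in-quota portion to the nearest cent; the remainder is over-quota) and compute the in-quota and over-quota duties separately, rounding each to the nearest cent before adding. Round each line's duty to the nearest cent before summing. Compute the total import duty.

$392,051.19

Line 1 (F-738, Velesta, 1,888 kg, $237,491.52):
Base rate for F-738 is 15% + $0.84/kg.
Additional duty on F-738 from Velesta: +56.8%. Applied ad valorem rate: 15% + 56.8% = 71.8%.
Duty = $237,491.52 × 71.8% + 1,888 × $0.84 = $172,104.83.
Line 2 (M-617, Hesia, 7,410 units, $1,486,964.70):
Code M-617 is under a tariff-rate quota (threshold 3,286 units). In-quota: 3,286 units at 7%; over-quota: 4,124 units at 21%.
Pro-rata value split: in-quota = $1,486,964.70 × 3,286/7,410 = $659,401.62; over-quota = $1,486,964.70 − $659,401.62 = $827,563.08.
In-quota duty = $659,401.62 × 7% = $46,158.11. Over-quota duty = $827,563.08 × 21% = $173,788.25.
Line duty = $46,158.11 + $173,788.25 = $219,946.36.
Line 3 (A-380, Ravesta, 3,288 kg, $86,540.16):
Base rate for A-380 is 31%.
Origin Ravesta qualifies under the Oron–Ravesta agreement and A-380 is covered: preferential rate Free applies instead.
Duty = $86,540.16 × 0% = $0.00.
Total = $172,104.83 + $219,946.36 + $0.00 = $392,051.19.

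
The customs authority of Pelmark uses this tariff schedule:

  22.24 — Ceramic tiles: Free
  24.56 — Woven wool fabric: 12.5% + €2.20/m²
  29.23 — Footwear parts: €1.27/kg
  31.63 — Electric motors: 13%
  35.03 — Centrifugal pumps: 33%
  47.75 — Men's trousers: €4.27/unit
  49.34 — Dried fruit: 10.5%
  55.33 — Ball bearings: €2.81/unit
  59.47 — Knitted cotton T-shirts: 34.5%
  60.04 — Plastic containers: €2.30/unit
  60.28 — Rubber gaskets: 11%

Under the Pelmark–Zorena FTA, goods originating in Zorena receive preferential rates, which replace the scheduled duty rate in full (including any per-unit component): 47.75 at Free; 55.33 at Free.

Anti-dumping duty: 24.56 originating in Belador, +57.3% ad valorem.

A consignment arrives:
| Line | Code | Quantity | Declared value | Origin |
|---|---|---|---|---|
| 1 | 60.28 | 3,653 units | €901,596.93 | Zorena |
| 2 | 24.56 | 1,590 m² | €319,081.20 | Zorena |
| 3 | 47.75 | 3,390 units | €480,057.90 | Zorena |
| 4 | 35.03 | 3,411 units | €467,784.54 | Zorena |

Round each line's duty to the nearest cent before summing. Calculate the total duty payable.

€296,927.71

Line 1 (60.28, Zorena, 3,653 units, €901,596.93):
Base rate for 60.28 is 11%.
Origin Zorena is the FTA partner but 60.28 is not on the preference list; base rate stands.
Duty = €901,596.93 × 11% = €99,175.66.
Line 2 (24.56, Zorena, 1,590 m², €319,081.20):
Base rate for 24.56 is 12.5% + €2.20/m².
Origin Zorena is the FTA partner but 24.56 is not on the preference list; base rate stands.
The additional-duty order on 24.56 targets Belador, not Zorena; it does not apply.
Duty = €319,081.20 × 12.5% + 1,590 × €2.20 = €43,383.15.
Line 3 (47.75, Zorena, 3,390 units, €480,057.90):
Base rate for 47.75 is €4.27/unit.
Origin Zorena qualifies under the Pelmark–Zorena agreement and 47.75 is covered: preferential rate Free applies instead.
Duty = €480,057.90 × 0% = €0.00.
Line 4 (35.03, Zorena, 3,411 units, €467,784.54):
Base rate for 35.03 is 33%.
Origin Zorena is the FTA partner but 35.03 is not on the preference list; base rate stands.
Duty = €467,784.54 × 33% = €154,368.90.
Total = €99,175.66 + €43,383.15 + €0.00 + €154,368.90 = €296,927.71.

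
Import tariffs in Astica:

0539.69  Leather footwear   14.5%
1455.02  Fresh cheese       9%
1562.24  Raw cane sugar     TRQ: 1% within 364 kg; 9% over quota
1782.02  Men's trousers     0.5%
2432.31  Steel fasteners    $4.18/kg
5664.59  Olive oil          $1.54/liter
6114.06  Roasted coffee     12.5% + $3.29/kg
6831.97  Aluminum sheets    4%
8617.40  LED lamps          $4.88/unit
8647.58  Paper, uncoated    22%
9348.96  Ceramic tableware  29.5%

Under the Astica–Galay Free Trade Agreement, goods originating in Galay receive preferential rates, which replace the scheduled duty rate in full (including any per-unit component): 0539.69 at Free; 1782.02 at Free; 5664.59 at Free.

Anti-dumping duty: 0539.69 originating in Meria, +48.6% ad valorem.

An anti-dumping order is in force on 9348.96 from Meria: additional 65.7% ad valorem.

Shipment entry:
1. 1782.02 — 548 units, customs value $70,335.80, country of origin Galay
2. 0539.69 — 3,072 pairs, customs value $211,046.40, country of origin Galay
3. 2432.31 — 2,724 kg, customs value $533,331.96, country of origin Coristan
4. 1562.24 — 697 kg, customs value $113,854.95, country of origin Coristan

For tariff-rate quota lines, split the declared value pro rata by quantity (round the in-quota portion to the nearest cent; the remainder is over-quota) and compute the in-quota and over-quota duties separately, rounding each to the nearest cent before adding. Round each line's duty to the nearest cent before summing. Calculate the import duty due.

$16,876.51

Line 1 (1782.02, Galay, 548 units, $70,335.80):
Base rate for 1782.02 is 0.5%.
Origin Galay qualifies under the Astica–Galay agreement and 1782.02 is covered: preferential rate Free applies instead.
Duty = $70,335.80 × 0% = $0.00.
Line 2 (0539.69, Galay, 3,072 pairs, $211,046.40):
Base rate for 0539.69 is 14.5%.
Origin Galay qualifies under the Astica–Galay agreement and 0539.69 is covered: preferential rate Free applies instead.
The additional-duty order on 0539.69 targets Meria, not Galay; it does not apply.
Duty = $211,046.40 × 0% = $0.00.
Line 3 (2432.31, Coristan, 2,724 kg, $533,331.96):
Base rate for 2432.31 is $4.18/kg.
Duty = 2,724 × $4.18 = $11,386.32.
Line 4 (1562.24, Coristan, 697 kg, $113,854.95):
Code 1562.24 is under a tariff-rate quota (threshold 364 kg). In-quota: 364 kg at 1%; over-quota: 333 kg at 9%.
Pro-rata value split: in-quota = $113,854.95 × 364/697 = $59,459.40; over-quota = $113,854.95 − $59,459.40 = $54,395.55.
In-quota duty = $59,459.40 × 1% = $594.59. Over-quota duty = $54,395.55 × 9% = $4,895.60.
Line duty = $594.59 + $4,895.60 = $5,490.19.
Total = $0.00 + $0.00 + $11,386.32 + $5,490.19 = $16,876.51.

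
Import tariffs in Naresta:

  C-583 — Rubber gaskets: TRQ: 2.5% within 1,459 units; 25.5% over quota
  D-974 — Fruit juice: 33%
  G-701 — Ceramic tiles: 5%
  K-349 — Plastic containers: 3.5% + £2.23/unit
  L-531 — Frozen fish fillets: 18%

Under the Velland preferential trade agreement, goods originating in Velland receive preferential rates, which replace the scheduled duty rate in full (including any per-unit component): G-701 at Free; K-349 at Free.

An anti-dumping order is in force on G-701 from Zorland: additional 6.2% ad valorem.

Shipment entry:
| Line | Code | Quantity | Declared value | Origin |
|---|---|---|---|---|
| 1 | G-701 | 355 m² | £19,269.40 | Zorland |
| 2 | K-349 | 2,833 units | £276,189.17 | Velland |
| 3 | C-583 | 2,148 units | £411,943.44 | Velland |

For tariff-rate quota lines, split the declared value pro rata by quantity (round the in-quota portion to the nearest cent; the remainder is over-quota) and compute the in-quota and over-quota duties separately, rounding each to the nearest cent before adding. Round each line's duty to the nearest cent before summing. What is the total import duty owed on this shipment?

£42,848.14

Line 1 (G-701, Zorland, 355 m², £19,269.40):
Base rate for G-701 is 5%.
G-701 has an FTA preferential rate, but origin Zorland is not Velland; base rate stands.
Additional duty on G-701 from Zorland: +6.2%. Applied ad valorem rate: 5% + 6.2% = 11.2%.
Duty = £19,269.40 × 11.2% = £2,158.17.
Line 2 (K-349, Velland, 2,833 units, £276,189.17):
Base rate for K-349 is 3.5% + £2.23/unit.
Origin Velland qualifies under the Naresta–Velland agreement and K-349 is covered: preferential rate Free applies instead.
Duty = £276,189.17 × 0% = £0.00.
Line 3 (C-583, Velland, 2,148 units, £411,943.44):
Code C-583 is under a tariff-rate quota (threshold 1,459 units). In-quota: 1,459 units at 2.5%; over-quota: 689 units at 25.5%.
Pro-rata value split: in-quota = £411,943.44 × 1,459/2,148 = £279,807.02; over-quota = £411,943.44 − £279,807.02 = £132,136.42.
In-quota duty = £279,807.02 × 2.5% = £6,995.18. Over-quota duty = £132,136.42 × 25.5% = £33,694.79.
Line duty = £6,995.18 + £33,694.79 = £40,689.97.
Total = £2,158.17 + £0.00 + £40,689.97 = £42,848.14.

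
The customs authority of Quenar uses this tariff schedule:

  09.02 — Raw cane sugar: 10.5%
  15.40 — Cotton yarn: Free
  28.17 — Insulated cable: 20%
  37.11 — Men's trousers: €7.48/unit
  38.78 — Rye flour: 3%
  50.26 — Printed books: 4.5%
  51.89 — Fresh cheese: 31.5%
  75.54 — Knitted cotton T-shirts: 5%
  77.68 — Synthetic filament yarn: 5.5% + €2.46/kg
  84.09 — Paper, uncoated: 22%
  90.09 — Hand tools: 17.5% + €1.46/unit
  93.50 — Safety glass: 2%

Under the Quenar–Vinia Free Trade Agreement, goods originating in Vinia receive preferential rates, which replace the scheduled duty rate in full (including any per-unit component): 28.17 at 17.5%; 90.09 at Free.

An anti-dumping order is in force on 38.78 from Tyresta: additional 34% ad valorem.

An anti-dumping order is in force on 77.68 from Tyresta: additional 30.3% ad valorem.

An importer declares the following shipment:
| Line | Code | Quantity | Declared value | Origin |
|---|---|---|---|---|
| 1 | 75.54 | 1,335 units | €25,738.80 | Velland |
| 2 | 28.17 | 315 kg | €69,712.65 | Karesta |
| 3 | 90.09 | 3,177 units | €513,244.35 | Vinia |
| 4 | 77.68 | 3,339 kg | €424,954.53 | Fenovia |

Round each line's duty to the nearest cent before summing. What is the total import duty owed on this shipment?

Line 1 (75.54, Velland, 1,335 units, €25,738.80):
Base rate for 75.54 is 5%.
Duty = €25,738.80 × 5% = €1,286.94.
Line 2 (28.17, Karesta, 315 kg, €69,712.65):
Base rate for 28.17 is 20%.
28.17 has an FTA preferential rate, but origin Karesta is not Vinia; base rate stands.
Duty = €69,712.65 × 20% = €13,942.53.
Line 3 (90.09, Vinia, 3,177 units, €513,244.35):
Base rate for 90.09 is 17.5% + €1.46/unit.
Origin Vinia qualifies under the Quenar–Vinia agreement and 90.09 is covered: preferential rate Free applies instead.
Duty = €513,244.35 × 0% = €0.00.
Line 4 (77.68, Fenovia, 3,339 kg, €424,954.53):
Base rate for 77.68 is 5.5% + €2.46/kg.
The additional-duty order on 77.68 targets Tyresta, not Fenovia; it does not apply.
Duty = €424,954.53 × 5.5% + 3,339 × €2.46 = €31,586.44.
Total = €1,286.94 + €13,942.53 + €0.00 + €31,586.44 = €46,815.91.

€46,815.91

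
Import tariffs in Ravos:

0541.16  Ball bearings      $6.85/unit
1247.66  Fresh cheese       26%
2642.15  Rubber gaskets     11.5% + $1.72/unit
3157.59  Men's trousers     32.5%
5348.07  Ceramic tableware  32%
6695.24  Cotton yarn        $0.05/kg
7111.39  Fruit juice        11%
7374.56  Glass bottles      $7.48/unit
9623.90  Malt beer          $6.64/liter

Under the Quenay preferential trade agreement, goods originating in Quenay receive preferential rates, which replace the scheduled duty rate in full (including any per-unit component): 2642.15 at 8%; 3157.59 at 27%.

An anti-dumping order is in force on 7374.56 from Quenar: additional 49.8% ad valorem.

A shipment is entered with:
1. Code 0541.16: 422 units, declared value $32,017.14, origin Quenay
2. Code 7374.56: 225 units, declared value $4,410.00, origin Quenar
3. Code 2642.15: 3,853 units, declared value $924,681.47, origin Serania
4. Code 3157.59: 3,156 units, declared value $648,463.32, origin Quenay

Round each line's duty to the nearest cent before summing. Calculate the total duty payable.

Line 1 (0541.16, Quenay, 422 units, $32,017.14):
Base rate for 0541.16 is $6.85/unit.
Origin Quenay is the FTA partner but 0541.16 is not on the preference list; base rate stands.
Duty = 422 × $6.85 = $2,890.70.
Line 2 (7374.56, Quenar, 225 units, $4,410.00):
Base rate for 7374.56 is $7.48/unit.
Additional duty on 7374.56 from Quenar: +49.8% ad valorem. Applied ad valorem rate = 49.8%.
Duty = $4,410.00 × 49.8% + 225 × $7.48 = $3,879.18.
Line 3 (2642.15, Serania, 3,853 units, $924,681.47):
Base rate for 2642.15 is 11.5% + $1.72/unit.
2642.15 has an FTA preferential rate, but origin Serania is not Quenay; base rate stands.
Duty = $924,681.47 × 11.5% + 3,853 × $1.72 = $112,965.53.
Line 4 (3157.59, Quenay, 3,156 units, $648,463.32):
Base rate for 3157.59 is 32.5%.
Origin Quenay qualifies under the Ravos–Quenay agreement and 3157.59 is covered: preferential rate 27% applies instead.
Duty = $648,463.32 × 27% = $175,085.10.
Total = $2,890.70 + $3,879.18 + $112,965.53 + $175,085.10 = $294,820.51.

$294,820.51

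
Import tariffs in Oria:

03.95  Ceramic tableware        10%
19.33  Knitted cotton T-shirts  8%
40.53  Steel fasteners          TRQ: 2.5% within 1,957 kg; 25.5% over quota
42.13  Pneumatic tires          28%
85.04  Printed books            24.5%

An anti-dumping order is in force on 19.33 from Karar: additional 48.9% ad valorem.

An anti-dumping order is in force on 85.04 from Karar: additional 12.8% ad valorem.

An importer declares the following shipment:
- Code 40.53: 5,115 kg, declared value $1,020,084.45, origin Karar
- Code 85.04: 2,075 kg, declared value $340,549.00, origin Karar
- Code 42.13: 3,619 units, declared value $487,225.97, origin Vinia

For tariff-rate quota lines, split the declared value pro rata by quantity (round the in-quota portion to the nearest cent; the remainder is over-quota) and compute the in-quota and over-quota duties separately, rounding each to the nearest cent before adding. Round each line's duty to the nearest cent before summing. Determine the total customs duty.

$433,804.14

Line 1 (40.53, Karar, 5,115 kg, $1,020,084.45):
Code 40.53 is under a tariff-rate quota (threshold 1,957 kg). In-quota: 1,957 kg at 2.5%; over-quota: 3,158 kg at 25.5%.
Pro-rata value split: in-quota = $1,020,084.45 × 1,957/5,115 = $390,284.51; over-quota = $1,020,084.45 − $390,284.51 = $629,799.94.
In-quota duty = $390,284.51 × 2.5% = $9,757.11. Over-quota duty = $629,799.94 × 25.5% = $160,598.98.
Line duty = $9,757.11 + $160,598.98 = $170,356.09.
Line 2 (85.04, Karar, 2,075 kg, $340,549.00):
Base rate for 85.04 is 24.5%.
Additional duty on 85.04 from Karar: +12.8%. Applied ad valorem rate: 24.5% + 12.8% = 37.3%.
Duty = $340,549.00 × 37.3% = $127,024.78.
Line 3 (42.13, Vinia, 3,619 units, $487,225.97):
Base rate for 42.13 is 28%.
Duty = $487,225.97 × 28% = $136,423.27.
Total = $170,356.09 + $127,024.78 + $136,423.27 = $433,804.14.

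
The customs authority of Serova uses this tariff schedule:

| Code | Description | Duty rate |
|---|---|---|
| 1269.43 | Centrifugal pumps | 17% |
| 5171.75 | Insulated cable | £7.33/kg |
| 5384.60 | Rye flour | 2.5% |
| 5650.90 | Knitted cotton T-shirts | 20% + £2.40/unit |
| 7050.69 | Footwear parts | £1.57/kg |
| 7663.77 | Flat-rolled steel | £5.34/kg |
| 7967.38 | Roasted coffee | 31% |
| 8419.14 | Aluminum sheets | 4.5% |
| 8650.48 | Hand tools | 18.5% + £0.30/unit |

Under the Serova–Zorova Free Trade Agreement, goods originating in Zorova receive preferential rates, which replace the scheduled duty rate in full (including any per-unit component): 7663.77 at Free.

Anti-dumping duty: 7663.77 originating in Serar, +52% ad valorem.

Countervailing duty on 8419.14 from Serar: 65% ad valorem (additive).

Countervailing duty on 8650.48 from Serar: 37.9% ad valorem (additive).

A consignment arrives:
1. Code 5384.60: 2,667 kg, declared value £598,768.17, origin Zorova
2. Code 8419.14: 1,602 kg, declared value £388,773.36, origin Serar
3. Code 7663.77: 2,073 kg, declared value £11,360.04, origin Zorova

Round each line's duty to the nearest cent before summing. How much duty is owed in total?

£285,166.69

Line 1 (5384.60, Zorova, 2,667 kg, £598,768.17):
Base rate for 5384.60 is 2.5%.
Origin Zorova is the FTA partner but 5384.60 is not on the preference list; base rate stands.
Duty = £598,768.17 × 2.5% = £14,969.20.
Line 2 (8419.14, Serar, 1,602 kg, £388,773.36):
Base rate for 8419.14 is 4.5%.
Additional duty on 8419.14 from Serar: +65%. Applied ad valorem rate: 4.5% + 65% = 69.5%.
Duty = £388,773.36 × 69.5% = £270,197.49.
Line 3 (7663.77, Zorova, 2,073 kg, £11,360.04):
Base rate for 7663.77 is £5.34/kg.
Origin Zorova qualifies under the Serova–Zorova agreement and 7663.77 is covered: preferential rate Free applies instead.
The additional-duty order on 7663.77 targets Serar, not Zorova; it does not apply.
Duty = £11,360.04 × 0% = £0.00.
Total = £14,969.20 + £270,197.49 + £0.00 = £285,166.69.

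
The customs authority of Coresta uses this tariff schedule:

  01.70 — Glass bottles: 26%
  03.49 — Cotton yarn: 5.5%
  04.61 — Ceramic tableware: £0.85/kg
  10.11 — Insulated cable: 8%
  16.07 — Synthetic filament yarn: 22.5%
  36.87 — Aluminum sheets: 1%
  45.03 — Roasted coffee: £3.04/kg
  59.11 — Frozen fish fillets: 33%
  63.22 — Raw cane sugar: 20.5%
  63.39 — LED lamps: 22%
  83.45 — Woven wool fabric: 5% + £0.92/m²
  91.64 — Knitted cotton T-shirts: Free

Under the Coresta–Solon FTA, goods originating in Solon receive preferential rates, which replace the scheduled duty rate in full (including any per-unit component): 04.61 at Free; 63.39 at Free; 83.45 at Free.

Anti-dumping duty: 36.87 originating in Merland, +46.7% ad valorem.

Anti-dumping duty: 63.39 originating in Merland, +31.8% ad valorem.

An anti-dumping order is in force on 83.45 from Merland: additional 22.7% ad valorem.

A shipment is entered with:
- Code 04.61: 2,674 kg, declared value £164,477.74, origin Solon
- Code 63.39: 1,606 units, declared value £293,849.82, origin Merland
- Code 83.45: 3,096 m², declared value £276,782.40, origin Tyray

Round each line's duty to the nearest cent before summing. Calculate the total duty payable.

Line 1 (04.61, Solon, 2,674 kg, £164,477.74):
Base rate for 04.61 is £0.85/kg.
Origin Solon qualifies under the Coresta–Solon agreement and 04.61 is covered: preferential rate Free applies instead.
Duty = £164,477.74 × 0% = £0.00.
Line 2 (63.39, Merland, 1,606 units, £293,849.82):
Base rate for 63.39 is 22%.
63.39 has an FTA preferential rate, but origin Merland is not Solon; base rate stands.
Additional duty on 63.39 from Merland: +31.8%. Applied ad valorem rate: 22% + 31.8% = 53.8%.
Duty = £293,849.82 × 53.8% = £158,091.20.
Line 3 (83.45, Tyray, 3,096 m², £276,782.40):
Base rate for 83.45 is 5% + £0.92/m².
83.45 has an FTA preferential rate, but origin Tyray is not Solon; base rate stands.
The additional-duty order on 83.45 targets Merland, not Tyray; it does not apply.
Duty = £276,782.40 × 5% + 3,096 × £0.92 = £16,687.44.
Total = £0.00 + £158,091.20 + £16,687.44 = £174,778.64.

£174,778.64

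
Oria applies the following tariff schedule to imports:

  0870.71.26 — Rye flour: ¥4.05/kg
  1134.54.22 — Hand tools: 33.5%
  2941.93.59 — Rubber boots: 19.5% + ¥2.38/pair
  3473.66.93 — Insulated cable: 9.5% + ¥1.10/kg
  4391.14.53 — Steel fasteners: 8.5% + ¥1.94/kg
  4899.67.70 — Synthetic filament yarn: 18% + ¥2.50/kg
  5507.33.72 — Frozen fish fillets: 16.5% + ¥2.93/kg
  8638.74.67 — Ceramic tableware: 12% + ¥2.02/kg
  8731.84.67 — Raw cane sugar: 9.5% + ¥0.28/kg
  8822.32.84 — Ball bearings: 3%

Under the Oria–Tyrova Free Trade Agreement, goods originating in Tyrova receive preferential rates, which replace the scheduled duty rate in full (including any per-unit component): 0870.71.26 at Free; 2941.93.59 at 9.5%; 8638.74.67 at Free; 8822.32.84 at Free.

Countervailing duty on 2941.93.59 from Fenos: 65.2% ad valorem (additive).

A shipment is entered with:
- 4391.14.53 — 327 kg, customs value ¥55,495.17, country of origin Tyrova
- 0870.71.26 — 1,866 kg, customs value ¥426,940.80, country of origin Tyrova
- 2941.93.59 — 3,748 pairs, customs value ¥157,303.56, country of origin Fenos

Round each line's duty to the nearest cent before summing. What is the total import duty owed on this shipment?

Line 1 (4391.14.53, Tyrova, 327 kg, ¥55,495.17):
Base rate for 4391.14.53 is 8.5% + ¥1.94/kg.
Origin Tyrova is the FTA partner but 4391.14.53 is not on the preference list; base rate stands.
Duty = ¥55,495.17 × 8.5% + 327 × ¥1.94 = ¥5,351.47.
Line 2 (0870.71.26, Tyrova, 1,866 kg, ¥426,940.80):
Base rate for 0870.71.26 is ¥4.05/kg.
Origin Tyrova qualifies under the Oria–Tyrova agreement and 0870.71.26 is covered: preferential rate Free applies instead.
Duty = ¥426,940.80 × 0% = ¥0.00.
Line 3 (2941.93.59, Fenos, 3,748 pairs, ¥157,303.56):
Base rate for 2941.93.59 is 19.5% + ¥2.38/pair.
2941.93.59 has an FTA preferential rate, but origin Fenos is not Tyrova; base rate stands.
Additional duty on 2941.93.59 from Fenos: +65.2%. Applied ad valorem rate: 19.5% + 65.2% = 84.7%.
Duty = ¥157,303.56 × 84.7% + 3,748 × ¥2.38 = ¥142,156.36.
Total = ¥5,351.47 + ¥0.00 + ¥142,156.36 = ¥147,507.83.

¥147,507.83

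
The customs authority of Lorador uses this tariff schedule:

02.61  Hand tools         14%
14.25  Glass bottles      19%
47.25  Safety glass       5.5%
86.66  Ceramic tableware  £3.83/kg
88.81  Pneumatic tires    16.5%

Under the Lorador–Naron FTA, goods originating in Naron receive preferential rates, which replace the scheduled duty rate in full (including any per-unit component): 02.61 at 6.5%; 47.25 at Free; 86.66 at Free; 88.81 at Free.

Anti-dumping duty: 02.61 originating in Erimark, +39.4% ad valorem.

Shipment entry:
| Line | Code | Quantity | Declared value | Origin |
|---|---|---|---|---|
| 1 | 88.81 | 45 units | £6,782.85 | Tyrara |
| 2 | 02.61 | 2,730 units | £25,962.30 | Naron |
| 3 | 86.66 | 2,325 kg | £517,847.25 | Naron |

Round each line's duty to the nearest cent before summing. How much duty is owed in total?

£2,806.72

Line 1 (88.81, Tyrara, 45 units, £6,782.85):
Base rate for 88.81 is 16.5%.
88.81 has an FTA preferential rate, but origin Tyrara is not Naron; base rate stands.
Duty = £6,782.85 × 16.5% = £1,119.17.
Line 2 (02.61, Naron, 2,730 units, £25,962.30):
Base rate for 02.61 is 14%.
Origin Naron qualifies under the Lorador–Naron agreement and 02.61 is covered: preferential rate 6.5% applies instead.
The additional-duty order on 02.61 targets Erimark, not Naron; it does not apply.
Duty = £25,962.30 × 6.5% = £1,687.55.
Line 3 (86.66, Naron, 2,325 kg, £517,847.25):
Base rate for 86.66 is £3.83/kg.
Origin Naron qualifies under the Lorador–Naron agreement and 86.66 is covered: preferential rate Free applies instead.
Duty = £517,847.25 × 0% = £0.00.
Total = £1,119.17 + £1,687.55 + £0.00 = £2,806.72.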